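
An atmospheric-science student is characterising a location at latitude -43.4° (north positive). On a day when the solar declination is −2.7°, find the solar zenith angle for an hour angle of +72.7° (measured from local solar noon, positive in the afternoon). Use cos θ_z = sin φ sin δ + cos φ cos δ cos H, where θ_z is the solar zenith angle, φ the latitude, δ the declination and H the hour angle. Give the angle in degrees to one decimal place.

75.6°

cos θ_z = sin(-43.4°) sin(-2.7°) + cos(-43.4°) cos(-2.7°) cos(72.70°) = 0.0324 + 0.2158 = 0.2482.
θ_z = arccos(0.2482) = 75.63°.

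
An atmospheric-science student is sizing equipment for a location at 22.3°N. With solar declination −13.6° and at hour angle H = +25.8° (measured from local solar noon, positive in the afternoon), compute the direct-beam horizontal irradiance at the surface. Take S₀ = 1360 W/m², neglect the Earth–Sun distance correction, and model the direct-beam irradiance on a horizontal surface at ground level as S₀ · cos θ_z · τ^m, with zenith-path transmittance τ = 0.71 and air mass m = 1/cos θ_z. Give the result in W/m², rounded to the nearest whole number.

609 W/m²

cos θ_z = sin(22.3°) sin(-13.6°) + cos(22.3°) cos(-13.6°) cos(25.80°) = -0.0892 + 0.8096 = 0.7204.
Air mass m = 1/cos θ_z = 1/0.7204 = 1.388; τ^m = 0.71^1.388 = 0.6217.
Surface direct beam = 1360 × 0.7204 × 0.6217 = 609.11 W/m².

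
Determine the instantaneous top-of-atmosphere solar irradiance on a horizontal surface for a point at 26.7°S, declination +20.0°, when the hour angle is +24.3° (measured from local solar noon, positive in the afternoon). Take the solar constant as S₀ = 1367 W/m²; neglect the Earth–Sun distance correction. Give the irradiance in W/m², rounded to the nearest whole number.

836 W/m²

With φ = -26.7°, δ = 20.0°, H = 24.30°: sin φ sin δ = -0.1537, cos φ cos δ cos H = 0.7651, so cos θ_z = 0.6114.
Top-of-atmosphere irradiance = S₀ cos θ_z = 1367 × 0.6114 = 835.78 W/m².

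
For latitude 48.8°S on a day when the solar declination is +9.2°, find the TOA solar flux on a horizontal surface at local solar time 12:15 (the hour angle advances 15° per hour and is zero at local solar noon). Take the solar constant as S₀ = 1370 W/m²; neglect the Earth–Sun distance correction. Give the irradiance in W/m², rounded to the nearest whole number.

Hour angle H = 15° × (12.25 − 12) = 3.75°.
cos θ_z = sin φ sin δ + cos φ cos δ cos H = (-0.7524)(0.1599) + (0.6587)(0.9871)(0.9979) = 0.5285.
Top-of-atmosphere irradiance = S₀ cos θ_z = 1370 × 0.5285 = 724.04 W/m².

724 W/m²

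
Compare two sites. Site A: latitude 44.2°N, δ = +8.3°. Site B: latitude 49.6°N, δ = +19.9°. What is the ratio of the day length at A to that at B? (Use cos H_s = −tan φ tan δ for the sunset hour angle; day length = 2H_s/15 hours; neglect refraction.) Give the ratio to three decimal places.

0.852

A: H_s = arccos(−tan 44.2° · tan 8.3°) = 98.16°, so 2H_s/15 = 13.0880 h.
B: H_s = arccos(−tan 49.6° · tan 19.9°) = 115.17°, so 2H_s/15 = 15.3560 h.
Ratio A/B = 13.0880 / 15.3560 = 0.8523.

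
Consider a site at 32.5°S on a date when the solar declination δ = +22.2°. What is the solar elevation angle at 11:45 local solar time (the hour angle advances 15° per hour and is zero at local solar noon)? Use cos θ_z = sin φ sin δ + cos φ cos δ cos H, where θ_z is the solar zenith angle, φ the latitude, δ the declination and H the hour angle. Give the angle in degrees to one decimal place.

35.2°

Hour angle H = 15° × (11.75 − 12) = -3.75°.
cos θ_z = sin(-32.5°) sin(22.2°) + cos(-32.5°) cos(22.2°) cos(-3.75°) = -0.2030 + 0.7792 = 0.5762.
θ_z = arccos(0.5762) = 54.82°, so the elevation is 90° − 54.82° = 35.18°.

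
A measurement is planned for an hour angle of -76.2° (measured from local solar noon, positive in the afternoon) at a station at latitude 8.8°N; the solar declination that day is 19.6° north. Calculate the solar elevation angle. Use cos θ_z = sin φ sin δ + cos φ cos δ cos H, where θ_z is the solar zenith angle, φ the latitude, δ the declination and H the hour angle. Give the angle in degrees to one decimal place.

15.9°

cos θ_z = sin φ sin δ + cos φ cos δ cos H = (0.1530)(0.3355) + (0.9882)(0.9421)(0.2385) = 0.2734.
θ_z = arccos(0.2734) = 74.13°, so the elevation is 90° − 74.13° = 15.87°.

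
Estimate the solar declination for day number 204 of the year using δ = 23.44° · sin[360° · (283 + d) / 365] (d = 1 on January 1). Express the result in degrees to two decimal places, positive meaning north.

+20.23°

360 × (283 + 204) / 365 = 480.329°; sin(480.329°) = 0.8631.
δ = 23.44 × 0.8631 = 20.231° ≈ +20.23°.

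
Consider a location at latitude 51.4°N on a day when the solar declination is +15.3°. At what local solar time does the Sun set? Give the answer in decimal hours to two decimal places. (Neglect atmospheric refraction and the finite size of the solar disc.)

−tan φ tan δ = −(1.2527)(0.2736) = -0.3427; H_s = arccos(-0.3427) = 110.04°.
Sunset is at 12 + H_s/15 = 12 + 7.336 = 19.336 h local solar time.

19.34 h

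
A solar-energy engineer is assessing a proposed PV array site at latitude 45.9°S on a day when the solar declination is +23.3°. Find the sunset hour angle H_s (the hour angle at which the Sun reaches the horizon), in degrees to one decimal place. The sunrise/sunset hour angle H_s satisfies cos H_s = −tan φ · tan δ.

63.6°

−tan φ tan δ = −(-1.0319)(0.4307) = 0.4444; H_s = arccos(0.4444) = 63.62°.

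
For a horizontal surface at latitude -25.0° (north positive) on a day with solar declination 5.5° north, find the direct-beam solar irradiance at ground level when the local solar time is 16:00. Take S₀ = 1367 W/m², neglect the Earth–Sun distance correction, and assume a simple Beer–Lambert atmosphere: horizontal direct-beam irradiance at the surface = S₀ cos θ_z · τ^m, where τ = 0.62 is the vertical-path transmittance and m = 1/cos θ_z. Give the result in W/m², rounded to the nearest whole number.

Hour angle H = 15° × (16 − 12) = 60.00°.
With φ = -25.0°, δ = 5.5°, H = 60.00°: sin φ sin δ = -0.0405, cos φ cos δ cos H = 0.4511, so cos θ_z = 0.4106.
Air mass m = 1/cos θ_z = 1/0.4106 = 2.435; τ^m = 0.62^2.435 = 0.3122.
Surface direct beam = 1367 × 0.4106 × 0.3122 = 175.23 W/m².

175 W/m²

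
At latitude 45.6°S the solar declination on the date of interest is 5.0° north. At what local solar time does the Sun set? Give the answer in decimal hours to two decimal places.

17.66 h

The sunset hour angle satisfies cos H_s = −tan φ tan δ = 0.0893, giving H_s = 84.88°.
Sunset is at 12 + H_s/15 = 12 + 5.659 = 17.659 h local solar time.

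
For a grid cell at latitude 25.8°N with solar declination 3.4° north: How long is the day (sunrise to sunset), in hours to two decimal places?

cos H_s = −tan(25.8°) · tan(3.4°) = -0.0287, so H_s = arccos(-0.0287) = 91.64°.
Day length = 2 H_s / 15° h⁻¹ = 183.28° / 15 = 12.219 h.

12.22 hours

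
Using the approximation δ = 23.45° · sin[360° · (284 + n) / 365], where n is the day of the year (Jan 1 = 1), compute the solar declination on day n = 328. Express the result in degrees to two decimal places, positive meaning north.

360 × (284 + 328) / 365 = 603.616°; sin(603.616°) = -0.8958.
δ = 23.45 × -0.8958 = -21.007° ≈ -21.01°.

-21.01°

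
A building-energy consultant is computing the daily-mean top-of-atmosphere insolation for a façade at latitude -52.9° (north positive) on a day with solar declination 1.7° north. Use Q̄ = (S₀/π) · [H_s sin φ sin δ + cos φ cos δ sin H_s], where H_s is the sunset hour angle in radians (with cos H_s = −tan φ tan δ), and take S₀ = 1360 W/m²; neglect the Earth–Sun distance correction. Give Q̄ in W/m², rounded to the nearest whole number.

−tan φ tan δ = −(-1.3222)(0.0297) = 0.0393; H_s = arccos(0.0393) = 87.75°. In radians, H_s = 1.5315.
H_s sin φ sin δ = 1.5315 × -0.7976 × 0.0297 = -0.0363.
cos φ cos δ sin H_s = 0.6032 × 0.9996 × 0.9992 = 0.6025.
Q̄ = (1360/π) × (-0.0363 + 0.6025) = 432.90 × 0.5662 = 245.11 W/m².

245 W/m²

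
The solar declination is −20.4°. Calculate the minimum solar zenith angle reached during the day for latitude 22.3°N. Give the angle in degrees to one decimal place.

At local solar noon the hour angle is zero, so the zenith angle is |φ − δ| = |22.3° − (-20.4°)| = 42.7°.

42.7°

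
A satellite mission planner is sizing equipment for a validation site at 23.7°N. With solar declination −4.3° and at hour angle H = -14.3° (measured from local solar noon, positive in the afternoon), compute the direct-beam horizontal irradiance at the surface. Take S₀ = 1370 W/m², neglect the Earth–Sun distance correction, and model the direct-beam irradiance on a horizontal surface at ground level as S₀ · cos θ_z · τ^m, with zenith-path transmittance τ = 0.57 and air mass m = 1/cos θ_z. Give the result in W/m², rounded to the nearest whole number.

607 W/m²

cos θ_z = sin(23.7°) sin(-4.3°) + cos(23.7°) cos(-4.3°) cos(-14.30°) = -0.0301 + 0.8848 = 0.8547.
Air mass m = 1/cos θ_z = 1/0.8547 = 1.170; τ^m = 0.57^1.170 = 0.5181.
Surface direct beam = 1370 × 0.8547 × 0.5181 = 606.66 W/m².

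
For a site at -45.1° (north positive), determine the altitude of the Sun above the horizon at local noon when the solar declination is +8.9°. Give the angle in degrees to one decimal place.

36.0°

At local solar noon the hour angle is zero, so the elevation is 90° − |φ − δ| = 90° − |-45.1° − (8.9°)| = 90° − 54.0° = 36.0°.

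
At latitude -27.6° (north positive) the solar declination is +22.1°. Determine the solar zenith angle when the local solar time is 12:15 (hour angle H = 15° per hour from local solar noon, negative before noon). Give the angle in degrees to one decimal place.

49.8°

Hour angle H = 15° × (12.25 − 12) = 3.75°.
With φ = -27.6°, δ = 22.1°, H = 3.75°: sin φ sin δ = -0.1743, cos φ cos δ cos H = 0.8193, so cos θ_z = 0.6450.
θ_z = arccos(0.6450) = 49.83°.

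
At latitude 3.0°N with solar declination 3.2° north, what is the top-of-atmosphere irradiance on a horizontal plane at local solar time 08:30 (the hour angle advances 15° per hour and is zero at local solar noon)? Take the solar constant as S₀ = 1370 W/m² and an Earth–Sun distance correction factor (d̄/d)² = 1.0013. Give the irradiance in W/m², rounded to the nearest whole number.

837 W/m²

Hour angle H = 15° × (8.5 − 12) = -52.50°.
With φ = 3.0°, δ = 3.2°, H = -52.50°: sin φ sin δ = 0.0029, cos φ cos δ cos H = 0.6070, so cos θ_z = 0.6099.
Top-of-atmosphere irradiance = S₀ (d̄/d)² cos θ_z = 1370 × 1.0013 × 0.6099 = 836.65 W/m².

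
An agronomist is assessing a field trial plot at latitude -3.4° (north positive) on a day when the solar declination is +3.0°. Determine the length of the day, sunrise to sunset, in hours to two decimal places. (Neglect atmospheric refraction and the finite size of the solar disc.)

11.98 hours

The sunset hour angle satisfies cos H_s = −tan φ tan δ = 0.0031, giving H_s = 89.82°.
Day length = 2 H_s / 15° h⁻¹ = 179.64° / 15 = 11.976 h.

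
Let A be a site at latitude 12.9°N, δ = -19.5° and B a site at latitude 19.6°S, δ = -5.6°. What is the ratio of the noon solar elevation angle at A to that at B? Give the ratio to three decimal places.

A: 90° − |12.9 − (-19.5)| = 57.60°.
B: 90° − |-19.6 − (-5.6)| = 76.00°.
Ratio A/B = 57.6000 / 76.0000 = 0.7579.

0.758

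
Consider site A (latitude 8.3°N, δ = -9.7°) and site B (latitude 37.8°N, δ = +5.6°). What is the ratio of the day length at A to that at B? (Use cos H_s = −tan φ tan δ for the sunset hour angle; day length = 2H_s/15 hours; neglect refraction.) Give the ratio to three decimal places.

0.939

A: H_s = arccos(−tan 8.3° · tan -9.7°) = 88.57°, so 2H_s/15 = 11.8093 h.
B: H_s = arccos(−tan 37.8° · tan 5.6°) = 94.36°, so 2H_s/15 = 12.5813 h.
Ratio A/B = 11.8093 / 12.5813 = 0.9386.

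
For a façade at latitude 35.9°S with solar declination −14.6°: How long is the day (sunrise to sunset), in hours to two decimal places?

13.45 hours

cos H_s = −tan(-35.9°) · tan(-14.6°) = -0.1886, so H_s = arccos(-0.1886) = 100.87°.
Day length = 2 H_s / 15° h⁻¹ = 201.74° / 15 = 13.449 h.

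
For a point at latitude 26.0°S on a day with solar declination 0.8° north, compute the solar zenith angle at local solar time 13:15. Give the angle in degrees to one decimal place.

Hour angle H = 15° × (13.25 − 12) = 18.75°.
With φ = -26.0°, δ = 0.8°, H = 18.75°: sin φ sin δ = -0.0061, cos φ cos δ cos H = 0.8510, so cos θ_z = 0.8449.
θ_z = arccos(0.8449) = 32.34°.

32.3°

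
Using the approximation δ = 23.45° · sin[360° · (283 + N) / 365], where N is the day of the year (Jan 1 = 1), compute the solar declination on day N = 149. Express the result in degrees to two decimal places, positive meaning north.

+21.44°

360 × (283 + 149) / 365 = 426.082°; sin(426.082°) = 0.9141.
δ = 23.45 × 0.9141 = 21.436° ≈ +21.44°.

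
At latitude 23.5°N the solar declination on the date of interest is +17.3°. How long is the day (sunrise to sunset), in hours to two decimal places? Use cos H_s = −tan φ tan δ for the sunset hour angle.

The sunset hour angle satisfies cos H_s = −tan φ tan δ = -0.1354, giving H_s = 97.78°.
Day length = 2 H_s / 15° h⁻¹ = 195.56° / 15 = 13.037 h.

13.04 hours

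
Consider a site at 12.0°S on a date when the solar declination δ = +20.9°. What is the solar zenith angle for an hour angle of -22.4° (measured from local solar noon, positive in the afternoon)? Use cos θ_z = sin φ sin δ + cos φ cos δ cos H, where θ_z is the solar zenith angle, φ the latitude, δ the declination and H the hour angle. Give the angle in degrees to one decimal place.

cos θ_z = sin φ sin δ + cos φ cos δ cos H = (-0.2079)(0.3567) + (0.9781)(0.9342)(0.9245) = 0.7706.
θ_z = arccos(0.7706) = 39.59°.

39.6°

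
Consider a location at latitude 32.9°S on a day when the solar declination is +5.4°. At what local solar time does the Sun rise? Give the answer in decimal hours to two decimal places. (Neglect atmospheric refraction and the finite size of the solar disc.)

The sunset hour angle satisfies cos H_s = −tan φ tan δ = 0.0612, giving H_s = 86.49°.
Sunrise is at 12 − H_s/15 = 12 − 5.766 = 6.234 h local solar time.

6.23 h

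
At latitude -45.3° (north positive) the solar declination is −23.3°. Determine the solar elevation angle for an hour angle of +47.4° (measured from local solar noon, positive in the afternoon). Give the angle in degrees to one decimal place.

45.9°

With φ = -45.3°, δ = -23.3°, H = 47.40°: sin φ sin δ = 0.2812, cos φ cos δ cos H = 0.4373, so cos θ_z = 0.7185.
θ_z = arccos(0.7185) = 44.07°, so the elevation is 90° − 44.07° = 45.93°.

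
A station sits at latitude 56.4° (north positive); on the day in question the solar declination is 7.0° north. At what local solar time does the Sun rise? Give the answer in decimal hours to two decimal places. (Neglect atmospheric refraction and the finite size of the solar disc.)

5.29 h

The sunset hour angle satisfies cos H_s = −tan φ tan δ = -0.1848, giving H_s = 100.65°.
Sunrise is at 12 − H_s/15 = 12 − 6.710 = 5.290 h local solar time.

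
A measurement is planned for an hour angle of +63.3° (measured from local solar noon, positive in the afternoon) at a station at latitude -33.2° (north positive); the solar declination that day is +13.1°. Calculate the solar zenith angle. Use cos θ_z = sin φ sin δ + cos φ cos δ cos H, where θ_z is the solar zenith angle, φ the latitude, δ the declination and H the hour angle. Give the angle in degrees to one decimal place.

76.0°

With φ = -33.2°, δ = 13.1°, H = 63.30°: sin φ sin δ = -0.1241, cos φ cos δ cos H = 0.3662, so cos θ_z = 0.2421.
θ_z = arccos(0.2421) = 75.99°.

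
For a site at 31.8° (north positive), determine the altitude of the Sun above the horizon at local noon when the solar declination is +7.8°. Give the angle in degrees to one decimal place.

At local solar noon the hour angle is zero, so the elevation is 90° − |φ − δ| = 90° − |31.8° − (7.8°)| = 90° − 24.0° = 66.0°.

66.0°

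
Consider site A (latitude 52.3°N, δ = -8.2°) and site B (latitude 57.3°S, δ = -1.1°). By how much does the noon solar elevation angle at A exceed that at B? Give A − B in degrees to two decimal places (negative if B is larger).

A: 90° − |52.3 − (-8.2)| = 29.50°.
B: 90° − |-57.3 − (-1.1)| = 33.80°.
A − B = 29.50 − 33.80 = -4.30°.

-4.30°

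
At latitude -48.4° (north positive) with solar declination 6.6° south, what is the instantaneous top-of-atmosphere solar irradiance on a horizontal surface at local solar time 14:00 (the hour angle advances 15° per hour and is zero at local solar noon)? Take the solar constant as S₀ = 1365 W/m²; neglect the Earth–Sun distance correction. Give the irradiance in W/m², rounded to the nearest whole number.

897 W/m²

Hour angle H = 15° × (14 − 12) = 30.00°.
cos θ_z = sin(-48.4°) sin(-6.6°) + cos(-48.4°) cos(-6.6°) cos(30.00°) = 0.0859 + 0.5712 = 0.6571.
Top-of-atmosphere irradiance = S₀ cos θ_z = 1365 × 0.6571 = 896.94 W/m².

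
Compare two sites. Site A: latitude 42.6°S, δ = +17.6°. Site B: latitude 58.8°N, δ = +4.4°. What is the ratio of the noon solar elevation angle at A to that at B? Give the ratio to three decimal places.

A: 90° − |-42.6 − (17.6)| = 29.80°.
B: 90° − |58.8 − (4.4)| = 35.60°.
Ratio A/B = 29.8000 / 35.6000 = 0.8371.

0.837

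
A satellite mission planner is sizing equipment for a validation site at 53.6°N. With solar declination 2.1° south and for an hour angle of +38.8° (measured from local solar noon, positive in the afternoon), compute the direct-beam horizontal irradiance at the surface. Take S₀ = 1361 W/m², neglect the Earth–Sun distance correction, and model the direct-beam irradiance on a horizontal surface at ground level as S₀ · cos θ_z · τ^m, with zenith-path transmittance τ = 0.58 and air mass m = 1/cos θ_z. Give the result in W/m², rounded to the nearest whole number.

167 W/m²

With φ = 53.6°, δ = -2.1°, H = 38.80°: sin φ sin δ = -0.0295, cos φ cos δ cos H = 0.4622, so cos θ_z = 0.4327.
Air mass m = 1/cos θ_z = 1/0.4327 = 2.311; τ^m = 0.58^2.311 = 0.2840.
Surface direct beam = 1361 × 0.4327 × 0.2840 = 167.25 W/m².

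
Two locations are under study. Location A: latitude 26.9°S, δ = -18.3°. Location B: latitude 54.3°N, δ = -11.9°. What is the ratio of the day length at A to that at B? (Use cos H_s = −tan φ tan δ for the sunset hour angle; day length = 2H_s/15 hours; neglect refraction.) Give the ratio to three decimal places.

1.366

A: H_s = arccos(−tan -26.9° · tan -18.3°) = 99.66°, so 2H_s/15 = 13.2880 h.
B: H_s = arccos(−tan 54.3° · tan -11.9°) = 72.95°, so 2H_s/15 = 9.7267 h.
Ratio A/B = 13.2880 / 9.7267 = 1.3661.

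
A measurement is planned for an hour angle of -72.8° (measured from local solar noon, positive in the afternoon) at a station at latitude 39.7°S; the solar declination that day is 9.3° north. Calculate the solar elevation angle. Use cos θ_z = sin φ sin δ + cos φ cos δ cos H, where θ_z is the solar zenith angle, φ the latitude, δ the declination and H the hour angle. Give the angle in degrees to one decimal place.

With φ = -39.7°, δ = 9.3°, H = -72.80°: sin φ sin δ = -0.1032, cos φ cos δ cos H = 0.2245, so cos θ_z = 0.1213.
θ_z = arccos(0.1213) = 83.03°, so the elevation is 90° − 83.03° = 6.97°.

7.0°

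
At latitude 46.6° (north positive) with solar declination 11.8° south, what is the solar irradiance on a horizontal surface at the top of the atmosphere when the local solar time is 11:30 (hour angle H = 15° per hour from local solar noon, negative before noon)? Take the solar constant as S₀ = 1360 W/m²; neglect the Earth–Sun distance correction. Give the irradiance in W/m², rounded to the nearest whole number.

Hour angle H = 15° × (11.5 − 12) = -7.50°.
cos θ_z = sin φ sin δ + cos φ cos δ cos H = (0.7266)(-0.2045) + (0.6871)(0.9789)(0.9914) = 0.5182.
Top-of-atmosphere irradiance = S₀ cos θ_z = 1360 × 0.5182 = 704.75 W/m².

705 W/m²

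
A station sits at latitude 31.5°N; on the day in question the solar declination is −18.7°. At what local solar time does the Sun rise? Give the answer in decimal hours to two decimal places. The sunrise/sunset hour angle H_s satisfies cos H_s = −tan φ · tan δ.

6.80 h

The sunset hour angle satisfies cos H_s = −tan φ tan δ = 0.2074, giving H_s = 78.03°.
Sunrise is at 12 − H_s/15 = 12 − 5.202 = 6.798 h local solar time.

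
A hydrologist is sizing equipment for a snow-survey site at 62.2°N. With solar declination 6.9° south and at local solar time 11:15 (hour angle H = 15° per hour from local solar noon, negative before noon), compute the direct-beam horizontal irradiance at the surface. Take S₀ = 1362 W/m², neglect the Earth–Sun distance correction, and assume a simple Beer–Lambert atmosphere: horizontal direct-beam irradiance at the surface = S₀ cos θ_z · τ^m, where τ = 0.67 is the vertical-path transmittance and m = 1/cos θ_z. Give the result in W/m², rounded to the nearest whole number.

Hour angle H = 15° × (11.25 − 12) = -11.25°.
With φ = 62.2°, δ = -6.9°, H = -11.25°: sin φ sin δ = -0.1063, cos φ cos δ cos H = 0.4541, so cos θ_z = 0.3478.
Air mass m = 1/cos θ_z = 1/0.3478 = 2.875; τ^m = 0.67^2.875 = 0.3162.
Surface direct beam = 1362 × 0.3478 × 0.3162 = 149.79 W/m².

150 W/m²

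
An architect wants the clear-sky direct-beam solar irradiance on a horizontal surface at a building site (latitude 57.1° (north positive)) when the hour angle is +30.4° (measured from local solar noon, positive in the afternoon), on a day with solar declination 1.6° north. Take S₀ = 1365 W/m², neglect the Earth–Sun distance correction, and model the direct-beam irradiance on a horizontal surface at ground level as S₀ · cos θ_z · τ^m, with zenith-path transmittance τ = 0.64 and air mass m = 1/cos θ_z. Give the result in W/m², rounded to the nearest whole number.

271 W/m²

With φ = 57.1°, δ = 1.6°, H = 30.40°: sin φ sin δ = 0.0234, cos φ cos δ cos H = 0.4683, so cos θ_z = 0.4917.
Air mass m = 1/cos θ_z = 1/0.4917 = 2.034; τ^m = 0.64^2.034 = 0.4034.
Surface direct beam = 1365 × 0.4917 × 0.4034 = 270.75 W/m².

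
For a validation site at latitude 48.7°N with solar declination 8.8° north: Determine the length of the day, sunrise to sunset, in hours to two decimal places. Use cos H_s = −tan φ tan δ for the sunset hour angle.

The sunset hour angle satisfies cos H_s = −tan φ tan δ = -0.1762, giving H_s = 100.15°.
Day length = 2 H_s / 15° h⁻¹ = 200.30° / 15 = 13.353 h.

13.35 hours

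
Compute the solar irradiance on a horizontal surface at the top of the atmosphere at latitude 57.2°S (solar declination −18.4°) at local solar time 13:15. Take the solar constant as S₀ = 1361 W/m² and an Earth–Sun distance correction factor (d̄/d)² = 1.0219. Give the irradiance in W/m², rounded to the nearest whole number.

1046 W/m²

Hour angle H = 15° × (13.25 − 12) = 18.75°.
With φ = -57.2°, δ = -18.4°, H = 18.75°: sin φ sin δ = 0.2653, cos φ cos δ cos H = 0.4867, so cos θ_z = 0.7520.
Top-of-atmosphere irradiance = S₀ (d̄/d)² cos θ_z = 1361 × 1.0219 × 0.7520 = 1045.89 W/m².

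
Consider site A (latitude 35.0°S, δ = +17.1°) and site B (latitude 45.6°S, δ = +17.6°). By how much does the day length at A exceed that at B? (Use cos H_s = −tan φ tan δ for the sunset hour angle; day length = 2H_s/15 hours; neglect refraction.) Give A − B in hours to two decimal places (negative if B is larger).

A: H_s = arccos(−tan -35.0° · tan 17.1°) = 77.56°, so 2H_s/15 = 10.3413 h.
B: H_s = arccos(−tan -45.6° · tan 17.6°) = 71.10°, so 2H_s/15 = 9.4800 h.
A − B = 10.3413 − 9.4800 = 0.8613 h.

+0.86 h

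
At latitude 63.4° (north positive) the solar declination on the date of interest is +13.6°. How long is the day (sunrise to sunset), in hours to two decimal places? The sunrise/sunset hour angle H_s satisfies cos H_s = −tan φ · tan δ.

15.85 hours

The sunset hour angle satisfies cos H_s = −tan φ tan δ = -0.4831, giving H_s = 118.89°.
Day length = 2 H_s / 15° h⁻¹ = 237.78° / 15 = 15.852 h.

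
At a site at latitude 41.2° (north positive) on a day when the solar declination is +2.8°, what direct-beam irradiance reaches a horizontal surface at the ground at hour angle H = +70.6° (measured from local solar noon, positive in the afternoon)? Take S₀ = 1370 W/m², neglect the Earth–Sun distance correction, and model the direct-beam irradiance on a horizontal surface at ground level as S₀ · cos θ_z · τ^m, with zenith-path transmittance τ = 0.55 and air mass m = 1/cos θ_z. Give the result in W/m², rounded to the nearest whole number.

46 W/m²

With φ = 41.2°, δ = 2.8°, H = 70.60°: sin φ sin δ = 0.0322, cos φ cos δ cos H = 0.2496, so cos θ_z = 0.2818.
Air mass m = 1/cos θ_z = 1/0.2818 = 3.549; τ^m = 0.55^3.549 = 0.1198.
Surface direct beam = 1370 × 0.2818 × 0.1198 = 46.25 W/m².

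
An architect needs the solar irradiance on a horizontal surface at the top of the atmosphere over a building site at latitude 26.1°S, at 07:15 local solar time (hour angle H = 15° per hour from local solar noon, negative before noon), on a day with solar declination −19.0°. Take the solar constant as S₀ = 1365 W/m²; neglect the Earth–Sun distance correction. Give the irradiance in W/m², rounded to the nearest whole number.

Hour angle H = 15° × (7.25 − 12) = -71.25°.
cos θ_z = sin(-26.1°) sin(-19.0°) + cos(-26.1°) cos(-19.0°) cos(-71.25°) = 0.1432 + 0.2729 = 0.4161.
Top-of-atmosphere irradiance = S₀ cos θ_z = 1365 × 0.4161 = 567.98 W/m².

568 W/m²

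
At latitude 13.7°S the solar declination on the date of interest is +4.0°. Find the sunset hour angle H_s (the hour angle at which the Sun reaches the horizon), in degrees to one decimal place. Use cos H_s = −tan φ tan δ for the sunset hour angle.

89.0°

The sunset hour angle satisfies cos H_s = −tan φ tan δ = 0.0170, giving H_s = 89.03°.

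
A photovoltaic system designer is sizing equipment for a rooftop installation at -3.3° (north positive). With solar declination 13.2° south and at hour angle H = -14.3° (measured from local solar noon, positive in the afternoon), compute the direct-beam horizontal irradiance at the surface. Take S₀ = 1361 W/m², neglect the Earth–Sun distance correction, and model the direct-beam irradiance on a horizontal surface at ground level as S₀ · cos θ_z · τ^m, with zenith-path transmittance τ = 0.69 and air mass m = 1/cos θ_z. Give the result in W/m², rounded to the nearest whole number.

881 W/m²

With φ = -3.3°, δ = -13.2°, H = -14.30°: sin φ sin δ = 0.0131, cos φ cos δ cos H = 0.9418, so cos θ_z = 0.9549.
Air mass m = 1/cos θ_z = 1/0.9549 = 1.047; τ^m = 0.69^1.047 = 0.6781.
Surface direct beam = 1361 × 0.9549 × 0.6781 = 881.27 W/m².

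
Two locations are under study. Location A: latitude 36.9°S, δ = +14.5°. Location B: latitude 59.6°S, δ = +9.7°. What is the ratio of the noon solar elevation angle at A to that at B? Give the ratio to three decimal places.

1.865

A: 90° − |-36.9 − (14.5)| = 38.60°.
B: 90° − |-59.6 − (9.7)| = 20.70°.
Ratio A/B = 38.6000 / 20.7000 = 1.8647.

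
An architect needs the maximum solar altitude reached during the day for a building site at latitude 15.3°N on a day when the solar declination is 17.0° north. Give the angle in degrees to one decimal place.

At local solar noon the hour angle is zero, so the elevation is 90° − |φ − δ| = 90° − |15.3° − (17.0°)| = 90° − 1.7° = 88.3°.

88.3°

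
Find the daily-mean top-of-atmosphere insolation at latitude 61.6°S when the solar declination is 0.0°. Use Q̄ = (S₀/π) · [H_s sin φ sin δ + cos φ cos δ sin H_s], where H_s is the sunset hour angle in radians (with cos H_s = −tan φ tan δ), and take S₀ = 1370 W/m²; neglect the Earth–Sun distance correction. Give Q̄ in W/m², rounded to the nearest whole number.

The sunset hour angle satisfies cos H_s = −tan φ tan δ = 0.0000, giving H_s = 90.00°. In radians, H_s = 1.5708.
H_s sin φ sin δ = 1.5708 × -0.8796 × 0.0000 = 0.0000.
cos φ cos δ sin H_s = 0.4756 × 1.0000 × 1.0000 = 0.4756.
Q̄ = (1370/π) × (0.0000 + 0.4756) = 436.08 × 0.4756 = 207.40 W/m².

207 W/m²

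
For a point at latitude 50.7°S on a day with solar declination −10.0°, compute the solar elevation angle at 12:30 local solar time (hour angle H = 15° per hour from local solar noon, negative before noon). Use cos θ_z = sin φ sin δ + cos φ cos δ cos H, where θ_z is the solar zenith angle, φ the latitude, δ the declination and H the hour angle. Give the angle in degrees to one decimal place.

48.8°

Hour angle H = 15° × (12.5 − 12) = 7.50°.
cos θ_z = sin φ sin δ + cos φ cos δ cos H = (-0.7738)(-0.1736) + (0.6334)(0.9848)(0.9914) = 0.7527.
θ_z = arccos(0.7527) = 41.18°, so the elevation is 90° − 41.18° = 48.82°.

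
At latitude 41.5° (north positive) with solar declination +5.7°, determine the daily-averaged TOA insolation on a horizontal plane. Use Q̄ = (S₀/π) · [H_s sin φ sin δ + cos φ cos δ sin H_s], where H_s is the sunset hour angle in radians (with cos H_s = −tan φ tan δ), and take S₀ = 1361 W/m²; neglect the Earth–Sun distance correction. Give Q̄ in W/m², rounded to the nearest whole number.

The sunset hour angle satisfies cos H_s = −tan φ tan δ = -0.0883, giving H_s = 95.07°. In radians, H_s = 1.6593.
H_s sin φ sin δ = 1.6593 × 0.6626 × 0.0993 = 0.1092.
cos φ cos δ sin H_s = 0.7490 × 0.9951 × 0.9961 = 0.7424.
Q̄ = (1361/π) × (0.1092 + 0.7424) = 433.22 × 0.8516 = 368.93 W/m².

369 W/m²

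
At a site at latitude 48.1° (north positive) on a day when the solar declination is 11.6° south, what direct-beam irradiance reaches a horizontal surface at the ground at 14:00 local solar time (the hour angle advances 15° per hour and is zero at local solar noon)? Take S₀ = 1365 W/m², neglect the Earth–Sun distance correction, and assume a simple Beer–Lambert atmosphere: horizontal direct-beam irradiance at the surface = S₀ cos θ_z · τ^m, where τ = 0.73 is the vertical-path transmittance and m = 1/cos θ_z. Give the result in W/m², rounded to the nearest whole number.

Hour angle H = 15° × (14 − 12) = 30.00°.
cos θ_z = sin(48.1°) sin(-11.6°) + cos(48.1°) cos(-11.6°) cos(30.00°) = -0.1497 + 0.5665 = 0.4168.
Air mass m = 1/cos θ_z = 1/0.4168 = 2.399; τ^m = 0.73^2.399 = 0.4700.
Surface direct beam = 1365 × 0.4168 × 0.4700 = 267.40 W/m².

267 W/m²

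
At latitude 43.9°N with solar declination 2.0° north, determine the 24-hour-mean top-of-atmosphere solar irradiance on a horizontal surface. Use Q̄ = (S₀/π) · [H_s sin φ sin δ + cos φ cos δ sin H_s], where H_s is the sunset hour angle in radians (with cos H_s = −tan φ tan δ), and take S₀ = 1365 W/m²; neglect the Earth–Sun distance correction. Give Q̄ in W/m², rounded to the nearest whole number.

−tan φ tan δ = −(0.9623)(0.0349) = -0.0336; H_s = arccos(-0.0336) = 91.93°. In radians, H_s = 1.6045.
H_s sin φ sin δ = 1.6045 × 0.6934 × 0.0349 = 0.0388.
cos φ cos δ sin H_s = 0.7206 × 0.9994 × 0.9994 = 0.7197.
Q̄ = (1365/π) × (0.0388 + 0.7197) = 434.49 × 0.7585 = 329.56 W/m².

330 W/m²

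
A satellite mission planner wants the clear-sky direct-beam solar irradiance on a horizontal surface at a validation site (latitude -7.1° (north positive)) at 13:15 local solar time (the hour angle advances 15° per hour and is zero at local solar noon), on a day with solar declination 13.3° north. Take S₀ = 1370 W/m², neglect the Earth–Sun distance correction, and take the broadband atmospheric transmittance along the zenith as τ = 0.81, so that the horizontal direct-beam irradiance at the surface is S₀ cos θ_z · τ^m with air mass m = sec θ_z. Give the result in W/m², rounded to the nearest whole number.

957 W/m²

Hour angle H = 15° × (13.25 − 12) = 18.75°.
cos θ_z = sin φ sin δ + cos φ cos δ cos H = (-0.1236)(0.2300) + (0.9923)(0.9732)(0.9469) = 0.8860.
Air mass m = 1/cos θ_z = 1/0.8860 = 1.129; τ^m = 0.81^1.129 = 0.7883.
Surface direct beam = 1370 × 0.8860 × 0.7883 = 956.85 W/m².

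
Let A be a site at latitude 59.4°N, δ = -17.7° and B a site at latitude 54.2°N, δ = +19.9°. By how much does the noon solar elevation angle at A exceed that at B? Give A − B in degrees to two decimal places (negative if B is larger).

-42.80°

A: 90° − |59.4 − (-17.7)| = 12.90°.
B: 90° − |54.2 − (19.9)| = 55.70°.
A − B = 12.90 − 55.70 = -42.80°.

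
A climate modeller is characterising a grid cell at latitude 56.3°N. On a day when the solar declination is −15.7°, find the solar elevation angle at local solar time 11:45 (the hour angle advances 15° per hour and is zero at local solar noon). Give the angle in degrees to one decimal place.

17.9°

Hour angle H = 15° × (11.75 − 12) = -3.75°.
With φ = 56.3°, δ = -15.7°, H = -3.75°: sin φ sin δ = -0.2251, cos φ cos δ cos H = 0.5330, so cos θ_z = 0.3079.
θ_z = arccos(0.3079) = 72.07°, so the elevation is 90° − 72.07° = 17.93°.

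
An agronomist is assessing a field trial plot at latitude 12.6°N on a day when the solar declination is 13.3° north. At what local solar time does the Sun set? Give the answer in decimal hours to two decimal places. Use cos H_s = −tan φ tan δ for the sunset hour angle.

18.20 h

−tan φ tan δ = −(0.2235)(0.2364) = -0.0528; H_s = arccos(-0.0528) = 93.03°.
Sunset is at 12 + H_s/15 = 12 + 6.202 = 18.202 h local solar time.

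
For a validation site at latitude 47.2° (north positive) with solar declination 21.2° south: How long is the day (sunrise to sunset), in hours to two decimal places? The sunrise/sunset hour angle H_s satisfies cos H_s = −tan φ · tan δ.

−tan φ tan δ = −(1.0799)(-0.3879) = 0.4189; H_s = arccos(0.4189) = 65.23°.
Day length = 2 H_s / 15° h⁻¹ = 130.46° / 15 = 8.697 h.

8.70 hours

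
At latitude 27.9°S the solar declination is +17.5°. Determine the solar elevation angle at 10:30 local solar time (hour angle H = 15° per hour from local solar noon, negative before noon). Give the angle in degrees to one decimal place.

Hour angle H = 15° × (10.5 − 12) = -22.50°.
With φ = -27.9°, δ = 17.5°, H = -22.50°: sin φ sin δ = -0.1407, cos φ cos δ cos H = 0.7787, so cos θ_z = 0.6380.
θ_z = arccos(0.6380) = 50.36°, so the elevation is 90° − 50.36° = 39.64°.

39.6°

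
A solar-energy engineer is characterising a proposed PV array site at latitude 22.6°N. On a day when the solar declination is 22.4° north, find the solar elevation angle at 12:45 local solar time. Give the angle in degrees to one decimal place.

Hour angle H = 15° × (12.75 − 12) = 11.25°.
cos θ_z = sin φ sin δ + cos φ cos δ cos H = (0.3843)(0.3811) + (0.9232)(0.9245)(0.9808) = 0.9836.
θ_z = arccos(0.9836) = 10.39°, so the elevation is 90° − 10.39° = 79.61°.

79.6°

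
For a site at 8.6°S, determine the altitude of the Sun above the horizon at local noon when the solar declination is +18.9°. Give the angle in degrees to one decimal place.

At local solar noon the hour angle is zero, so the elevation is 90° − |φ − δ| = 90° − |-8.6° − (18.9°)| = 90° − 27.5° = 62.5°.

62.5°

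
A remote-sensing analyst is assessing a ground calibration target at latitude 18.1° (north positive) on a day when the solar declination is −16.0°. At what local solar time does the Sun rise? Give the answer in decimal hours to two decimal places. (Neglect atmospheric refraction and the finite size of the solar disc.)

The sunset hour angle satisfies cos H_s = −tan φ tan δ = 0.0937, giving H_s = 84.62°.
Sunrise is at 12 − H_s/15 = 12 − 5.641 = 6.359 h local solar time.

6.36 h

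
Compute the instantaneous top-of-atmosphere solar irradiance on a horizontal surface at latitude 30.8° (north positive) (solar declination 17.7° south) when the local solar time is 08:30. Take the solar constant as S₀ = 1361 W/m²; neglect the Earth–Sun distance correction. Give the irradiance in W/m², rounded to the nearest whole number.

Hour angle H = 15° × (8.5 − 12) = -52.50°.
cos θ_z = sin(30.8°) sin(-17.7°) + cos(30.8°) cos(-17.7°) cos(-52.50°) = -0.1557 + 0.4981 = 0.3424.
Top-of-atmosphere irradiance = S₀ cos θ_z = 1361 × 0.3424 = 466.01 W/m².

466 W/m²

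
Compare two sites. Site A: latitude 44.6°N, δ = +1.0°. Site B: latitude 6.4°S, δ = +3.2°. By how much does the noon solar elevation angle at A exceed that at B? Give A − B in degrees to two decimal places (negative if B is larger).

A: 90° − |44.6 − (1.0)| = 46.40°.
B: 90° − |-6.4 − (3.2)| = 80.40°.
A − B = 46.40 − 80.40 = -34.00°.

-34.00°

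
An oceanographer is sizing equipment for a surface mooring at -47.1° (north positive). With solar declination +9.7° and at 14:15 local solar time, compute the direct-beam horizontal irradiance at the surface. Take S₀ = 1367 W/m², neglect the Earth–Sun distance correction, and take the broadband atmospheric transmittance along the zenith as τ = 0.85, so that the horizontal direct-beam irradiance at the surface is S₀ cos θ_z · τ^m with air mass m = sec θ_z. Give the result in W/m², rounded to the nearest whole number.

409 W/m²

Hour angle H = 15° × (14.25 − 12) = 33.75°.
cos θ_z = sin(-47.1°) sin(9.7°) + cos(-47.1°) cos(9.7°) cos(33.75°) = -0.1234 + 0.5579 = 0.4345.
Air mass m = 1/cos θ_z = 1/0.4345 = 2.301; τ^m = 0.85^2.301 = 0.6880.
Surface direct beam = 1367 × 0.4345 × 0.6880 = 408.65 W/m².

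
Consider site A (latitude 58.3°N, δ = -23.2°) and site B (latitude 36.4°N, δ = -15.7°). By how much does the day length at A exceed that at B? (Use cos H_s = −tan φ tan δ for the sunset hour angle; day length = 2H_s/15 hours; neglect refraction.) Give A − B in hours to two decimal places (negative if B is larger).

A: H_s = arccos(−tan 58.3° · tan -23.2°) = 46.06°, so 2H_s/15 = 6.1413 h.
B: H_s = arccos(−tan 36.4° · tan -15.7°) = 78.04°, so 2H_s/15 = 10.4053 h.
A − B = 6.1413 − 10.4053 = -4.2640 h.

-4.26 h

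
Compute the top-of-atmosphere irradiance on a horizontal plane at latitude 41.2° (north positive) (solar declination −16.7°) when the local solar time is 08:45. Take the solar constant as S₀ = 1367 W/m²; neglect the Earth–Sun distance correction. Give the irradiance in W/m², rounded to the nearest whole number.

Hour angle H = 15° × (8.75 − 12) = -48.75°.
cos θ_z = sin φ sin δ + cos φ cos δ cos H = (0.6587)(-0.2874) + (0.7524)(0.9578)(0.6593) = 0.2858.
Top-of-atmosphere irradiance = S₀ cos θ_z = 1367 × 0.2858 = 390.69 W/m².

391 W/m²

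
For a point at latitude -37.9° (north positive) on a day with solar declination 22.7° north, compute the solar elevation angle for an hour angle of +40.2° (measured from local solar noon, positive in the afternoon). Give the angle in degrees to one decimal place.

18.6°

With φ = -37.9°, δ = 22.7°, H = 40.20°: sin φ sin δ = -0.2371, cos φ cos δ cos H = 0.5560, so cos θ_z = 0.3189.
θ_z = arccos(0.3189) = 71.40°, so the elevation is 90° − 71.40° = 18.60°.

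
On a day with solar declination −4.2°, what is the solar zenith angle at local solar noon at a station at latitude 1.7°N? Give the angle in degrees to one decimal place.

5.9°

At local solar noon the hour angle is zero, so the zenith angle is |φ − δ| = |1.7° − (-4.2°)| = 5.9°.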